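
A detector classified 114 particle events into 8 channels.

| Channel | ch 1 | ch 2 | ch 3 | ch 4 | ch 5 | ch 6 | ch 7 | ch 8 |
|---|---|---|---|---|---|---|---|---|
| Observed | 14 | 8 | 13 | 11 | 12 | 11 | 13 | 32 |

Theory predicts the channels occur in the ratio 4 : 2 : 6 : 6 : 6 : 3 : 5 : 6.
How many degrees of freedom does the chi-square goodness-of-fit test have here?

7

There are k = 8 categories and no parameters were estimated from the data, so df = 8 − 1 = 7.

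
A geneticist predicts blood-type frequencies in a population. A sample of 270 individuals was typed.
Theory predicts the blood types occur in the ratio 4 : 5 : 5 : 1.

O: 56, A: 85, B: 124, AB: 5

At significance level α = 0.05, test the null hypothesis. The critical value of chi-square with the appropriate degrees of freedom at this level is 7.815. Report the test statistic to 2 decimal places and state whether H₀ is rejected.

Ratio total = 15. Expected counts: 270×4/15 = 72, 270×5/15 = 90, 270×5/15 = 90, 270×1/15 = 18.
cat         O        E   (O−E)²/E
O          56       72      3.556
A          85       90      0.278
B         124       90     12.844
AB          5       18      9.389
Sum = 26.07
df = 3. Since 26.07 > 7.815, we reject H₀.

26.07; reject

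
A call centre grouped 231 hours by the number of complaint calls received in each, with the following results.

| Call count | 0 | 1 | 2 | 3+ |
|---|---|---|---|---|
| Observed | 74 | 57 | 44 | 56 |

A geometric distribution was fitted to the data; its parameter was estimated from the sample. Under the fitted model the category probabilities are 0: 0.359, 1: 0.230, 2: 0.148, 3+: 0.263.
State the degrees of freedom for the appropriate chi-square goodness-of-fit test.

2

There are k = 4 categories and 1 parameter estimated from the data, so df = 4 − 1 − 1 = 2.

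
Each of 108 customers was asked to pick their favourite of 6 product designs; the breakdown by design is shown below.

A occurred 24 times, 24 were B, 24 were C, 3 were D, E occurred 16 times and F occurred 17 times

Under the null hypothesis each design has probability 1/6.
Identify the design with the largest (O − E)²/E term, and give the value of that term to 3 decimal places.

D, 12.500

Under H₀ each category has probability 1/6, so each expected count is 108/6 = 18.
cat         O        E   (O−E)²/E
A          24       18     2.0000
B          24       18     2.0000
C          24       18     2.0000
D           3       18    12.5000
E          16       18     0.2222
F          17       18     0.0556
The largest term is for D: 12.500.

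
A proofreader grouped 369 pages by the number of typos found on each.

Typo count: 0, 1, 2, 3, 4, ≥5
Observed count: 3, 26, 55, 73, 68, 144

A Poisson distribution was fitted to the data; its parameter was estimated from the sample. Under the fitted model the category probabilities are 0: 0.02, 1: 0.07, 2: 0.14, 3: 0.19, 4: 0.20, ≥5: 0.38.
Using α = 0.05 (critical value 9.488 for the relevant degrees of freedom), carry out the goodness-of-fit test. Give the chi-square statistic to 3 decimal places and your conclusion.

3.493; do not reject

Expected counts E_i = n·p_i: 369×0.02 = 7.38, 369×0.07 = 25.83, 369×0.14 = 51.66, 369×0.19 = 70.11, 369×0.20 = 73.8, 369×0.38 = 140.22.
cat         O        E   (O−E)²/E
0           3     7.38     2.5995
1          26    25.83     0.0011
2          55    51.66     0.2159
3          73    70.11     0.1191
4          68     73.8     0.4558
≥5        144   140.22     0.1019
Sum = 3.493
df = 4. Since 3.493 < 9.488, we do not reject H₀.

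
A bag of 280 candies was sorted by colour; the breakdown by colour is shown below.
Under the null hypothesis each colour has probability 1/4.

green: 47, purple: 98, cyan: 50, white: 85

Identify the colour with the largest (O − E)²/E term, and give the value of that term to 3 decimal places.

Under H₀ each category has probability 1/4, so each expected count is 280/4 = 70.
χ² = (47−70)²/70 + (98−70)²/70 + (50−70)²/70 + (85−70)²/70
   = 7.5571 + 11.2000 + 5.7143 + 3.2143
The largest term is for purple: 11.200.

purple, 11.200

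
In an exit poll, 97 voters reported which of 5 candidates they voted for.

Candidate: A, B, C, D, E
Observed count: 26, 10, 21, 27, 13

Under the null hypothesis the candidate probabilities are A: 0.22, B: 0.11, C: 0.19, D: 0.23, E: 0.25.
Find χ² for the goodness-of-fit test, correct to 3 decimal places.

Expected counts E_i = n·p_i: 97×0.22 = 21.34, 97×0.11 = 10.67, 97×0.19 = 18.43, 97×0.23 = 22.31, 97×0.25 = 24.25.
cat         O        E   (O−E)²/E
A          26    21.34     1.0176
B          10    10.67     0.0421
C          21    18.43     0.3584
D          27    22.31     0.9859
E          13    24.25     5.2191
Sum = 7.623

7.623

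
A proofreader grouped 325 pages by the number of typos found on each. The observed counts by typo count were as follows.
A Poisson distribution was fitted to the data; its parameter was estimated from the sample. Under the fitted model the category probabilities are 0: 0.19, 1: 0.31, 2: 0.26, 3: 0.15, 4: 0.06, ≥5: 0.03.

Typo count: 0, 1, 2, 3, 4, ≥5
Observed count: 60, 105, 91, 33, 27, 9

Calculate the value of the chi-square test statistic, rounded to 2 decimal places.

8.76

Expected counts E_i = n·p_i: 325×0.19 = 61.75, 325×0.31 = 100.75, 325×0.26 = 84.5, 325×0.15 = 48.75, 325×0.06 = 19.5, 325×0.03 = 9.75.
0: (60 − 61.75)²/61.75 = 3.0625/61.75 = 0.050
1: (105 − 100.75)²/100.75 = 18.0625/100.75 = 0.179
2: (91 − 84.5)²/84.5 = 42.25/84.5 = 0.500
3: (33 − 48.75)²/48.75 = 248.0625/48.75 = 5.088
4: (27 − 19.5)²/19.5 = 56.25/19.5 = 2.885
≥5: (9 − 9.75)²/9.75 = 0.5625/9.75 = 0.058
Sum = 8.76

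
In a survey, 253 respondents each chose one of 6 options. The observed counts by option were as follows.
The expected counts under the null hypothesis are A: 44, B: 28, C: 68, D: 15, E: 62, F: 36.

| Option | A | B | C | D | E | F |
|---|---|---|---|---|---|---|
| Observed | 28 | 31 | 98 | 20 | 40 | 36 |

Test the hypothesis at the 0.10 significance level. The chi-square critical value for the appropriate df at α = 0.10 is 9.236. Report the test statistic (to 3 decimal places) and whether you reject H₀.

A: (28 − 44)²/44 = 256/44 = 5.8182
B: (31 − 28)²/28 = 9/28 = 0.3214
C: (98 − 68)²/68 = 900/68 = 13.2353
D: (20 − 15)²/15 = 25/15 = 1.6667
E: (40 − 62)²/62 = 484/62 = 7.8065
F: (36 − 36)²/36 = 0/36 = 0.0000
Sum = 28.848
df = 5. Since 28.848 > 9.236, we reject H₀.

28.848; reject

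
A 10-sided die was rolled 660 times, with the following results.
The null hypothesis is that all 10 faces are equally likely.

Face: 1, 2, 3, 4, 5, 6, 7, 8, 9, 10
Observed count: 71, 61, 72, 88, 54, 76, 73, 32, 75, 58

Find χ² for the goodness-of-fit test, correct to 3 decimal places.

32.788

Under H₀ each category has probability 1/10, so each expected count is 660/10 = 66.
1: (71 − 66)²/66 = 25/66 = 0.3788
2: (61 − 66)²/66 = 25/66 = 0.3788
3: (72 − 66)²/66 = 36/66 = 0.5455
4: (88 − 66)²/66 = 484/66 = 7.3333
5: (54 − 66)²/66 = 144/66 = 2.1818
6: (76 − 66)²/66 = 100/66 = 1.5152
7: (73 − 66)²/66 = 49/66 = 0.7424
8: (32 − 66)²/66 = 1156/66 = 17.5152
9: (75 − 66)²/66 = 81/66 = 1.2273
10: (58 − 66)²/66 = 64/66 = 0.9697
Sum = 32.788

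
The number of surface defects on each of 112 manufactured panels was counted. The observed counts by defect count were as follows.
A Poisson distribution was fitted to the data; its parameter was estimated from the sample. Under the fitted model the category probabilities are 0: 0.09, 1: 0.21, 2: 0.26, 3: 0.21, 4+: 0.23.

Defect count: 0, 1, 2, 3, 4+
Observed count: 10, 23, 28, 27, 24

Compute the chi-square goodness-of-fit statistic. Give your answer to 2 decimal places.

0.69

Expected counts E_i = n·p_i: 112×0.09 = 10.08, 112×0.21 = 23.52, 112×0.26 = 29.12, 112×0.21 = 23.52, 112×0.23 = 25.76.
cat         O        E   (O−E)²/E
0          10    10.08      0.001
1          23    23.52      0.011
2          28    29.12      0.043
3          27    23.52      0.515
4+         24    25.76      0.120
Sum = 0.69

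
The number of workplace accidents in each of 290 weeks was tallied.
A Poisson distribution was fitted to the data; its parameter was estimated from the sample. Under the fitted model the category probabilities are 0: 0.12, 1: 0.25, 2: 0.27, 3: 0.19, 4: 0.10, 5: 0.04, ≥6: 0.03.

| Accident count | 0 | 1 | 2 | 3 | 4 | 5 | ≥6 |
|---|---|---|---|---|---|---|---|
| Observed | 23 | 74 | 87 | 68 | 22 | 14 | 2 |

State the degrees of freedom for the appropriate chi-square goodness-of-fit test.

5

There are k = 7 categories and 1 parameter estimated from the data, so df = 7 − 1 − 1 = 5.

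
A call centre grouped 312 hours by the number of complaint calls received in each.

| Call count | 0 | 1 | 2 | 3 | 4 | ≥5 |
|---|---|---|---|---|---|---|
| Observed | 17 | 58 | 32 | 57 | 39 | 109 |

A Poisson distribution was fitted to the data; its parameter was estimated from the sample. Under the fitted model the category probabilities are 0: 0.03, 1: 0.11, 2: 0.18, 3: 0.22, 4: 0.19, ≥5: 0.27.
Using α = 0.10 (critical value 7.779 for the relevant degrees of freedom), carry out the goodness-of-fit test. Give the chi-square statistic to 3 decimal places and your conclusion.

49.158; reject

Expected counts E_i = n·p_i: 312×0.03 = 9.36, 312×0.11 = 34.32, 312×0.18 = 56.16, 312×0.22 = 68.64, 312×0.19 = 59.28, 312×0.27 = 84.24.
0: (17 − 9.36)²/9.36 = 58.3696/9.36 = 6.2361
1: (58 − 34.32)²/34.32 = 560.7424/34.32 = 16.3386
2: (32 − 56.16)²/56.16 = 583.7056/56.16 = 10.3936
3: (57 − 68.64)²/68.64 = 135.4896/68.64 = 1.9739
4: (39 − 59.28)²/59.28 = 411.2784/59.28 = 6.9379
≥5: (109 − 84.24)²/84.24 = 613.0576/84.24 = 7.2775
Sum = 49.158
df = 4. Since 49.158 > 7.779, we reject H₀.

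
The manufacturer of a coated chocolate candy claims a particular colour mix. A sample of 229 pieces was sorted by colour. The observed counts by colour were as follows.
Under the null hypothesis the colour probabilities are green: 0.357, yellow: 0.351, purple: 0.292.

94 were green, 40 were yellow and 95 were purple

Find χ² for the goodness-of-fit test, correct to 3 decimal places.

Expected counts E_i = n·p_i: 229×0.357 = 81.753, 229×0.351 = 80.379, 229×0.292 = 66.868.
green: (94 − 81.753)²/81.753 = 149.989009/81.753 = 1.8347
yellow: (40 − 80.379)²/80.379 = 1630.463641/80.379 = 20.2847
purple: (95 − 66.868)²/66.868 = 791.409424/66.868 = 11.8354
Sum = 33.955

33.955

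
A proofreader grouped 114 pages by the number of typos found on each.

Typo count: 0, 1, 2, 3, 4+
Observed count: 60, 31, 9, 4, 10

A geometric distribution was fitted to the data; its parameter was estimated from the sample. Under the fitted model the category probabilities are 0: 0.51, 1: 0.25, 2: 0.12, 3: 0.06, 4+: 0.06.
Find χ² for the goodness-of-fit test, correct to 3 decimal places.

Expected counts E_i = n·p_i: 114×0.51 = 58.14, 114×0.25 = 28.5, 114×0.12 = 13.68, 114×0.06 = 6.84, 114×0.06 = 6.84.
0: (60 − 58.14)²/58.14 = 3.4596/58.14 = 0.0595
1: (31 − 28.5)²/28.5 = 6.25/28.5 = 0.2193
2: (9 − 13.68)²/13.68 = 21.9024/13.68 = 1.6011
3: (4 − 6.84)²/6.84 = 8.0656/6.84 = 1.1792
4+: (10 − 6.84)²/6.84 = 9.9856/6.84 = 1.4599
Sum = 4.519

4.519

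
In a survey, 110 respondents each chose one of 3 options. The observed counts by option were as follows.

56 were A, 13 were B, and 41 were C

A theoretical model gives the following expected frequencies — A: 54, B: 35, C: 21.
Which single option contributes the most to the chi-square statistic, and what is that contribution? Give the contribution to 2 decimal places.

C, 19.05

cat         O        E   (O−E)²/E
A          56       54      0.074
B          13       35     13.829
C          41       21     19.048
The largest term is for C: 19.05.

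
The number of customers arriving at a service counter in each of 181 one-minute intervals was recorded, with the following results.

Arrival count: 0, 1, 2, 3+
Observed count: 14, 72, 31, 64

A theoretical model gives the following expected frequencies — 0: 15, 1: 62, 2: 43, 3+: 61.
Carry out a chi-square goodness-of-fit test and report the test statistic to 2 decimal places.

5.18

0: (14 − 15)²/15 = 1/15 = 0.067
1: (72 − 62)²/62 = 100/62 = 1.613
2: (31 − 43)²/43 = 144/43 = 3.349
3+: (64 − 61)²/61 = 9/61 = 0.148
Sum = 5.18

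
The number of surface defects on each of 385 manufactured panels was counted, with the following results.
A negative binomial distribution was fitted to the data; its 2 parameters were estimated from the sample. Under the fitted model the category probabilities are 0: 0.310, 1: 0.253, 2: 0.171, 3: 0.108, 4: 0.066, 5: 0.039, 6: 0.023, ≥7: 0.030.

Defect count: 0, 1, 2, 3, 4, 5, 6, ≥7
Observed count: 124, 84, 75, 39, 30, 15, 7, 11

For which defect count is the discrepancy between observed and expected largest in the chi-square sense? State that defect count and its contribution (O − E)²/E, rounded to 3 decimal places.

Expected counts E_i = n·p_i: 385×0.310 = 119.35, 385×0.253 = 97.405, 385×0.171 = 65.835, 385×0.108 = 41.58, 385×0.066 = 25.41, 385×0.039 = 15.015, 385×0.023 = 8.855, 385×0.030 = 11.55.
0: (124 − 119.35)²/119.35 = 21.6225/119.35 = 0.1812
1: (84 − 97.405)²/97.405 = 179.694025/97.405 = 1.8448
2: (75 − 65.835)²/65.835 = 83.997225/65.835 = 1.2759
3: (39 − 41.58)²/41.58 = 6.6564/41.58 = 0.1601
4: (30 − 25.41)²/25.41 = 21.0681/25.41 = 0.8291
5: (15 − 15.015)²/15.015 = 0.000225/15.015 = 0.0000
6: (7 − 8.855)²/8.855 = 3.441025/8.855 = 0.3886
≥7: (11 − 11.55)²/11.55 = 0.3025/11.55 = 0.0262
The largest term is for 1: 1.845.

1, 1.845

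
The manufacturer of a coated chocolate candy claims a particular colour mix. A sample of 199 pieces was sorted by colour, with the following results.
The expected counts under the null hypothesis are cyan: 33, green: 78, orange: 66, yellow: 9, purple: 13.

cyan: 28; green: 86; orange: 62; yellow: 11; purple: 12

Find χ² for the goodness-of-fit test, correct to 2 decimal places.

cyan: (28 − 33)²/33 = 25/33 = 0.758
green: (86 − 78)²/78 = 64/78 = 0.821
orange: (62 − 66)²/66 = 16/66 = 0.242
yellow: (11 − 9)²/9 = 4/9 = 0.444
purple: (12 − 13)²/13 = 1/13 = 0.077
Sum = 2.34

2.34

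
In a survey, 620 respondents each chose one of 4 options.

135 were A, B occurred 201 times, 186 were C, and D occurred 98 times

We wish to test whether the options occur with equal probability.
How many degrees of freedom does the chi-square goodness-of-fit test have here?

There are k = 4 categories and no parameters were estimated from the data, so df = 4 − 1 = 3.

3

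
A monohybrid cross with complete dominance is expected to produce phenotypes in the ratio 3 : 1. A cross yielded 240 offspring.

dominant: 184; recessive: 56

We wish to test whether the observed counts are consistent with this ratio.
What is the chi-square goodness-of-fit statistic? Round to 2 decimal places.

Ratio total = 4. Expected counts: 240×3/4 = 180, 240×1/4 = 60.
dominant: (184 − 180)²/180 = 16/180 = 0.089
recessive: (56 − 60)²/60 = 16/60 = 0.267
Sum = 0.36

0.36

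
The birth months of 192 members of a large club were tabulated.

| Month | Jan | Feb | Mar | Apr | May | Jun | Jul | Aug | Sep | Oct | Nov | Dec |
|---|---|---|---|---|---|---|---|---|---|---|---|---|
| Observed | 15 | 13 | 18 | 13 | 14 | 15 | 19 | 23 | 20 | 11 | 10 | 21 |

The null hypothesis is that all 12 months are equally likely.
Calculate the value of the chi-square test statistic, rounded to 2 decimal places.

Expected count for each of the 12 categories: 192/12 = 16.
χ² = (15−16)²/16 + (13−16)²/16 + (18−16)²/16 + (13−16)²/16 + (14−16)²/16 + (15−16)²/16 + (19−16)²/16 + (23−16)²/16 + (20−16)²/16 + (11−16)²/16 + (10−16)²/16 + (21−16)²/16
   = 0.063 + 0.563 + 0.250 + 0.563 + 0.250 + 0.063 + 0.563 + 3.063 + 1.000 + 1.563 + 2.250 + 1.563
Sum = 11.75

11.75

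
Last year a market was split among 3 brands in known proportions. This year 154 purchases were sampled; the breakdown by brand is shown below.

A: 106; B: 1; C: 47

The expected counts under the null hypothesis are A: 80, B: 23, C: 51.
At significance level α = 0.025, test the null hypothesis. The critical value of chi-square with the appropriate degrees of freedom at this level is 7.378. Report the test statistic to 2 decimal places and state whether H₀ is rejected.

29.81; reject

cat         O        E   (O−E)²/E
A         106       80      8.450
B           1       23     21.043
C          47       51      0.314
Sum = 29.81
df = 2. Since 29.81 > 7.378, we reject H₀.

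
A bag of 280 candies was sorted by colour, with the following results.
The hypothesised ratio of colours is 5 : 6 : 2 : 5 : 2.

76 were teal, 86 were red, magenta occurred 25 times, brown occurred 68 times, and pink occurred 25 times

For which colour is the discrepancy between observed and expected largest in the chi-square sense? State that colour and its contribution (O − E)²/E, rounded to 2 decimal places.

Ratio total = 20. Expected counts: 280×5/20 = 70, 280×6/20 = 84, 280×2/20 = 28, 280×5/20 = 70, 280×2/20 = 28.
teal: (76 − 70)²/70 = 36/70 = 0.514
red: (86 − 84)²/84 = 4/84 = 0.048
magenta: (25 − 28)²/28 = 9/28 = 0.321
brown: (68 − 70)²/70 = 4/70 = 0.057
pink: (25 − 28)²/28 = 9/28 = 0.321
The largest term is for teal: 0.51.

teal, 0.51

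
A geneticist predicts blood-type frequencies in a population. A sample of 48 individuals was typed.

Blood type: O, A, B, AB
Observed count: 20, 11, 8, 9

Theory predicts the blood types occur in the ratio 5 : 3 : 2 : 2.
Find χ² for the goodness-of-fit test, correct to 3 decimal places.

Ratio total = 12. Expected counts: 48×5/12 = 20, 48×3/12 = 12, 48×2/12 = 8, 48×2/12 = 8.
O: (20 − 20)²/20 = 0/20 = 0.0000
A: (11 − 12)²/12 = 1/12 = 0.0833
B: (8 − 8)²/8 = 0/8 = 0.0000
AB: (9 − 8)²/8 = 1/8 = 0.1250
Sum = 0.208

0.208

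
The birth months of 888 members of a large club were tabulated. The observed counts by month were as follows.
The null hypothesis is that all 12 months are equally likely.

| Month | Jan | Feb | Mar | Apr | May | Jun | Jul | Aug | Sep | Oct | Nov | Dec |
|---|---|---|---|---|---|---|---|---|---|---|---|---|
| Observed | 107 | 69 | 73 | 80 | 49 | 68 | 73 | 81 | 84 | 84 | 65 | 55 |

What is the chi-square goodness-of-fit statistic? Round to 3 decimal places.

33.838

Under H₀ each category has probability 1/12, so each expected count is 888/12 = 74.
Jan: (107 − 74)²/74 = 1089/74 = 14.7162
Feb: (69 − 74)²/74 = 25/74 = 0.3378
Mar: (73 − 74)²/74 = 1/74 = 0.0135
Apr: (80 − 74)²/74 = 36/74 = 0.4865
May: (49 − 74)²/74 = 625/74 = 8.4459
Jun: (68 − 74)²/74 = 36/74 = 0.4865
Jul: (73 − 74)²/74 = 1/74 = 0.0135
Aug: (81 − 74)²/74 = 49/74 = 0.6622
Sep: (84 − 74)²/74 = 100/74 = 1.3514
Oct: (84 − 74)²/74 = 100/74 = 1.3514
Nov: (65 − 74)²/74 = 81/74 = 1.0946
Dec: (55 − 74)²/74 = 361/74 = 4.8784
Sum = 33.838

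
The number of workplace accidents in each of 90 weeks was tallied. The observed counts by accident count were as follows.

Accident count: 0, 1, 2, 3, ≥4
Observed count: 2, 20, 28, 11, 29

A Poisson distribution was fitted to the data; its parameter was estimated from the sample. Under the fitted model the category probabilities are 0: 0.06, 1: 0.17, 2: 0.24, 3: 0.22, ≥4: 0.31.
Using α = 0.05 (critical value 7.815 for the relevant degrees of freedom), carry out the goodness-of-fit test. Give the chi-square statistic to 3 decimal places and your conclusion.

Expected counts E_i = n·p_i: 90×0.06 = 5.4, 90×0.17 = 15.3, 90×0.24 = 21.6, 90×0.22 = 19.8, 90×0.31 = 27.9.
0: (2 − 5.4)²/5.4 = 11.56/5.4 = 2.1407
1: (20 − 15.3)²/15.3 = 22.09/15.3 = 1.4438
2: (28 − 21.6)²/21.6 = 40.96/21.6 = 1.8963
3: (11 − 19.8)²/19.8 = 77.44/19.8 = 3.9111
≥4: (29 − 27.9)²/27.9 = 1.21/27.9 = 0.0434
Sum = 9.435
df = 3. Since 9.435 > 7.815, we reject H₀.

9.435; reject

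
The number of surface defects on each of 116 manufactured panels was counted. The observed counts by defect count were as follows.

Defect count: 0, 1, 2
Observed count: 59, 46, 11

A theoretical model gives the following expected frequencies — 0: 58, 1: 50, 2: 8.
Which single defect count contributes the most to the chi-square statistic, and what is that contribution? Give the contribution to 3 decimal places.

χ² = (59−58)²/58 + (46−50)²/50 + (11−8)²/8
   = 0.0172 + 0.3200 + 1.1250
The largest term is for 2: 1.125.

2, 1.125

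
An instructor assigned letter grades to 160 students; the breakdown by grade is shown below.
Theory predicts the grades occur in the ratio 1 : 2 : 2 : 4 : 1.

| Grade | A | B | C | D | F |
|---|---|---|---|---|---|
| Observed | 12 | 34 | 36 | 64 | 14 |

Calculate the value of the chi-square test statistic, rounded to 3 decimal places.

1.875

Ratio total = 10. Expected counts: 160×1/10 = 16, 160×2/10 = 32, 160×2/10 = 32, 160×4/10 = 64, 160×1/10 = 16.
A: (12 − 16)²/16 = 16/16 = 1.0000
B: (34 − 32)²/32 = 4/32 = 0.1250
C: (36 − 32)²/32 = 16/32 = 0.5000
D: (64 − 64)²/64 = 0/64 = 0.0000
F: (14 − 16)²/16 = 4/16 = 0.2500
Sum = 1.875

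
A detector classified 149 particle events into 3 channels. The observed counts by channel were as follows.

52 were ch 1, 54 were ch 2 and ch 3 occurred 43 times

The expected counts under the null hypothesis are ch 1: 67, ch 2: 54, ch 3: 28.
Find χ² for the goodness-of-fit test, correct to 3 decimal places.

cat         O        E   (O−E)²/E
ch 1       52       67     3.3582
ch 2       54       54     0.0000
ch 3       43       28     8.0357
Sum = 11.394

11.394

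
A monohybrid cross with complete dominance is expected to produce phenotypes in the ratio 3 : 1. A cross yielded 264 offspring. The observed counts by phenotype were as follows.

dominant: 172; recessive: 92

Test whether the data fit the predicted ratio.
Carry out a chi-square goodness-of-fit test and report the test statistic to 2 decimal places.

13.66

Ratio total = 4. Expected counts: 264×3/4 = 198, 264×1/4 = 66.
χ² = (172−198)²/198 + (92−66)²/66
   = 3.414 + 10.242
Sum = 13.66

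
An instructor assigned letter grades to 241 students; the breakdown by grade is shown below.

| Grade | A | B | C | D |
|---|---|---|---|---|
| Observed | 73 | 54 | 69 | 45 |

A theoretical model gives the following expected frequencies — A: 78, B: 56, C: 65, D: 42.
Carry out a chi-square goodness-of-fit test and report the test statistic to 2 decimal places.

A: (73 − 78)²/78 = 25/78 = 0.321
B: (54 − 56)²/56 = 4/56 = 0.071
C: (69 − 65)²/65 = 16/65 = 0.246
D: (45 − 42)²/42 = 9/42 = 0.214
Sum = 0.85

0.85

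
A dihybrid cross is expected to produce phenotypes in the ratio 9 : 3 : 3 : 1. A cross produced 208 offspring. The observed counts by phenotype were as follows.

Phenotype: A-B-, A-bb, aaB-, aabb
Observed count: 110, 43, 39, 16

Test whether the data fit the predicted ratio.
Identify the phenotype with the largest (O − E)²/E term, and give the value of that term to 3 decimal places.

Ratio total = 16. Expected counts: 208×9/16 = 117, 208×3/16 = 39, 208×3/16 = 39, 208×1/16 = 13.
cat         O        E   (O−E)²/E
A-B-      110      117     0.4188
A-bb       43       39     0.4103
aaB-       39       39     0.0000
aabb       16       13     0.6923
The largest term is for aabb: 0.692.

aabb, 0.692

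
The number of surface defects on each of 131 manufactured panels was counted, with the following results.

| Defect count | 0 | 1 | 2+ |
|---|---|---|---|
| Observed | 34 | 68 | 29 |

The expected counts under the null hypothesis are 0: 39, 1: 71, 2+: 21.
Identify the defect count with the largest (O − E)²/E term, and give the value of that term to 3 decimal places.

χ² = (34−39)²/39 + (68−71)²/71 + (29−21)²/21
   = 0.6410 + 0.1268 + 3.0476
The largest term is for 2+: 3.048.

2+, 3.048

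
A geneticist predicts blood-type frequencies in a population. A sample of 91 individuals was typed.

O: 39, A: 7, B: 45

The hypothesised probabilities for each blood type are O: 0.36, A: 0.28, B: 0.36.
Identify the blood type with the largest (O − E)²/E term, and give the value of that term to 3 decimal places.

A, 13.403

Expected counts E_i = n·p_i: 91×0.36 = 32.76, 91×0.28 = 25.48, 91×0.36 = 32.76.
cat         O        E   (O−E)²/E
O          39    32.76     1.1886
A           7    25.48    13.4031
B          45    32.76     4.5732
The largest term is for A: 13.403.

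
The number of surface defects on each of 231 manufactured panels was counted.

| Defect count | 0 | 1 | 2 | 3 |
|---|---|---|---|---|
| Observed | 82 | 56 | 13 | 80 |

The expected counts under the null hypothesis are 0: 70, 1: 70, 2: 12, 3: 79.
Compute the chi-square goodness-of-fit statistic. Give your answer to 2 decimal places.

4.95

χ² = (82−70)²/70 + (56−70)²/70 + (13−12)²/12 + (80−79)²/79
   = 2.057 + 2.800 + 0.083 + 0.013
Sum = 4.95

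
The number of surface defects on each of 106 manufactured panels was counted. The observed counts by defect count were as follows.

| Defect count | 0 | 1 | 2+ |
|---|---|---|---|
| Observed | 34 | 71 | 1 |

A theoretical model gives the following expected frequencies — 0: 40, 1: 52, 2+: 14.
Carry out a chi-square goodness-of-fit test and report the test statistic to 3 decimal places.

0: (34 − 40)²/40 = 36/40 = 0.9000
1: (71 − 52)²/52 = 361/52 = 6.9423
2+: (1 − 14)²/14 = 169/14 = 12.0714
Sum = 19.914

19.914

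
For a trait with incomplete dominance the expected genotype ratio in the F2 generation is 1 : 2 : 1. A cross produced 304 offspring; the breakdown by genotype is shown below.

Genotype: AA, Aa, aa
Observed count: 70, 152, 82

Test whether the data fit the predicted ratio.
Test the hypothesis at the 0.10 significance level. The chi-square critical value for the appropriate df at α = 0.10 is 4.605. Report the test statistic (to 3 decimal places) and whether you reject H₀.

0.947; do not reject

Ratio total = 4. Expected counts: 304×1/4 = 76, 304×2/4 = 152, 304×1/4 = 76.
cat         O        E   (O−E)²/E
AA         70       76     0.4737
Aa        152      152     0.0000
aa         82       76     0.4737
Sum = 0.947
df = 2. Since 0.947 < 4.605, we do not reject H₀.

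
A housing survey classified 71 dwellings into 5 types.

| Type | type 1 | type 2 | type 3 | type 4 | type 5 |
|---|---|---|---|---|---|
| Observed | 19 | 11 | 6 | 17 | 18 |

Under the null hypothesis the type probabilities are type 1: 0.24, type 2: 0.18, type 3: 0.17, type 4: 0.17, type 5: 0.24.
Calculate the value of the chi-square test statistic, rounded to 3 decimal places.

Expected counts E_i = n·p_i: 71×0.24 = 17.04, 71×0.18 = 12.78, 71×0.17 = 12.07, 71×0.17 = 12.07, 71×0.24 = 17.04.
type 1: (19 − 17.04)²/17.04 = 3.8416/17.04 = 0.2254
type 2: (11 − 12.78)²/12.78 = 3.1684/12.78 = 0.2479
type 3: (6 − 12.07)²/12.07 = 36.8449/12.07 = 3.0526
type 4: (17 − 12.07)²/12.07 = 24.3049/12.07 = 2.0137
type 5: (18 − 17.04)²/17.04 = 0.9216/17.04 = 0.0541
Sum = 5.594

5.594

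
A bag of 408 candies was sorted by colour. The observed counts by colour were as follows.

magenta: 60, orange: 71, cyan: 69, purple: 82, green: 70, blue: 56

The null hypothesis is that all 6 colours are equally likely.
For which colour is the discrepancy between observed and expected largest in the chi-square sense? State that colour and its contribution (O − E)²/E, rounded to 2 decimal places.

purple, 2.88

Expected count for each of the 6 categories: 408/6 = 68.
cat          O        E   (O−E)²/E
magenta     60       68      0.941
orange      71       68      0.132
cyan        69       68      0.015
purple      82       68      2.882
green       70       68      0.059
blue        56       68      2.118
The largest term is for purple: 2.88.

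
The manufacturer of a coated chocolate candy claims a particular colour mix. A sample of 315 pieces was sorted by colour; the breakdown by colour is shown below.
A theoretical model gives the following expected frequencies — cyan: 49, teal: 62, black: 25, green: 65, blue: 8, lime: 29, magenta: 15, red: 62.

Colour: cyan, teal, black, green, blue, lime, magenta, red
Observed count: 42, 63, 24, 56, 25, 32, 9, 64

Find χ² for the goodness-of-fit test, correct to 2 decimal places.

41.20

cat          O        E   (O−E)²/E
cyan        42       49      1.000
teal        63       62      0.016
black       24       25      0.040
green       56       65      1.246
blue        25        8     36.125
lime        32       29      0.310
magenta      9       15      2.400
red         64       62      0.065
Sum = 41.20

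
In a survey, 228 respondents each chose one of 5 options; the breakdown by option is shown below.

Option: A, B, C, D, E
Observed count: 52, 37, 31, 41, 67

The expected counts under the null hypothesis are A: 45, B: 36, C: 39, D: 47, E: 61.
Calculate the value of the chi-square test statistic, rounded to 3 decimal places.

χ² = (52−45)²/45 + (37−36)²/36 + (31−39)²/39 + (41−47)²/47 + (67−61)²/61
   = 1.0889 + 0.0278 + 1.6410 + 0.7660 + 0.5902
Sum = 4.114

4.114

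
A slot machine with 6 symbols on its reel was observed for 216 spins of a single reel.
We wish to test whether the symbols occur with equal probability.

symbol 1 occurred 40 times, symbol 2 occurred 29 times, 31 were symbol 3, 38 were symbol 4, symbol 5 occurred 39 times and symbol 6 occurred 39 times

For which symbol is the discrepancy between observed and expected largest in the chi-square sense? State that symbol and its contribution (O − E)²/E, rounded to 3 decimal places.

Under H₀ each category has probability 1/6, so each expected count is 216/6 = 36.
cat           O        E   (O−E)²/E
symbol 1     40       36     0.4444
symbol 2     29       36     1.3611
symbol 3     31       36     0.6944
symbol 4     38       36     0.1111
symbol 5     39       36     0.2500
symbol 6     39       36     0.2500
The largest term is for symbol 2: 1.361.

symbol 2, 1.361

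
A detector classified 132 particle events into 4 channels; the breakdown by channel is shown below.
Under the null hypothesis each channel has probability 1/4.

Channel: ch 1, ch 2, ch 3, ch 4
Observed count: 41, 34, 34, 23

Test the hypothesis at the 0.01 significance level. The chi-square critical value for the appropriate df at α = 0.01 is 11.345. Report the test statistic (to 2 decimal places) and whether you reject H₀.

5.03; do not reject

Under H₀ each category has probability 1/4, so each expected count is 132/4 = 33.
cat         O        E   (O−E)²/E
ch 1       41       33      1.939
ch 2       34       33      0.030
ch 3       34       33      0.030
ch 4       23       33      3.030
Sum = 5.03
df = 3. Since 5.03 < 11.345, we do not reject H₀.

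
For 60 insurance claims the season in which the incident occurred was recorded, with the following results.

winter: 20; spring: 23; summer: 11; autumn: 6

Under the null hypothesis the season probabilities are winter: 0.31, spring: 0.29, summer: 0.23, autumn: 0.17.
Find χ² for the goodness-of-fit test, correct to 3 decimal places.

4.205

Expected counts E_i = n·p_i: 60×0.31 = 18.6, 60×0.29 = 17.4, 60×0.23 = 13.8, 60×0.17 = 10.2.
χ² = (20−18.6)²/18.6 + (23−17.4)²/17.4 + (11−13.8)²/13.8 + (6−10.2)²/10.2
   = 0.1054 + 1.8023 + 0.5681 + 1.7294
Sum = 4.205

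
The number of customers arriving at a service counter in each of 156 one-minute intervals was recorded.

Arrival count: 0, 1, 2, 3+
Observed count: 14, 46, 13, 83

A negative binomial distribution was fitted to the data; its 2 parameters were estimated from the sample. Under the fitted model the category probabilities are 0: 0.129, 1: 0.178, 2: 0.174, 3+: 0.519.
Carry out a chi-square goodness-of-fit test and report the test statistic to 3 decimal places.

21.256

Expected counts E_i = n·p_i: 156×0.129 = 20.124, 156×0.178 = 27.768, 156×0.174 = 27.144, 156×0.519 = 80.964.
0: (14 − 20.124)²/20.124 = 37.503376/20.124 = 1.8636
1: (46 − 27.768)²/27.768 = 332.405824/27.768 = 11.9708
2: (13 − 27.144)²/27.144 = 200.052736/27.144 = 7.3701
3+: (83 − 80.964)²/80.964 = 4.145296/80.964 = 0.0512
Sum = 21.256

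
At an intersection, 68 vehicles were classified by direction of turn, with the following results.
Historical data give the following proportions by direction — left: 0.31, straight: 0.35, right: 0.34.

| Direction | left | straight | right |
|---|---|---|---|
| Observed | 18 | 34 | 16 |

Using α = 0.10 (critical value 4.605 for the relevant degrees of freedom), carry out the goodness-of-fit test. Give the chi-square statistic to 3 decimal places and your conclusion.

7.014; reject

Expected counts E_i = n·p_i: 68×0.31 = 21.08, 68×0.35 = 23.8, 68×0.34 = 23.12.
cat           O        E   (O−E)²/E
left         18    21.08     0.4500
straight     34     23.8     4.3714
right        16    23.12     2.1927
Sum = 7.014
df = 2. Since 7.014 > 4.605, we reject H₀.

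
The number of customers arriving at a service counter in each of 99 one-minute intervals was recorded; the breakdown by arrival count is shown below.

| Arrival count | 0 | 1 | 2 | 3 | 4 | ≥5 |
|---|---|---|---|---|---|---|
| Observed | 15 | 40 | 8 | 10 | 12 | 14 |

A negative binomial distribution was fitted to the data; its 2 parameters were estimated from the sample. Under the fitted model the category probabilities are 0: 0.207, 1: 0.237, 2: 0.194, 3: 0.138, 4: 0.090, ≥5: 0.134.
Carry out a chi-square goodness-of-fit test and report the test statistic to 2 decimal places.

21.76

Expected counts E_i = n·p_i: 99×0.207 = 20.493, 99×0.237 = 23.463, 99×0.194 = 19.206, 99×0.138 = 13.662, 99×0.090 = 8.91, 99×0.134 = 13.266.
0: (15 − 20.493)²/20.493 = 30.173049/20.493 = 1.472
1: (40 − 23.463)²/23.463 = 273.472369/23.463 = 11.655
2: (8 − 19.206)²/19.206 = 125.574436/19.206 = 6.538
3: (10 − 13.662)²/13.662 = 13.410244/13.662 = 0.982
4: (12 − 8.91)²/8.91 = 9.5481/8.91 = 1.072
≥5: (14 − 13.266)²/13.266 = 0.538756/13.266 = 0.041
Sum = 21.76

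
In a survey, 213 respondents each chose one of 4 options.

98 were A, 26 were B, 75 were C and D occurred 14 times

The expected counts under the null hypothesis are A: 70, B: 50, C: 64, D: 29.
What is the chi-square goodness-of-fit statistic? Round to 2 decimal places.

32.37

A: (98 − 70)²/70 = 784/70 = 11.200
B: (26 − 50)²/50 = 576/50 = 11.520
C: (75 − 64)²/64 = 121/64 = 1.891
D: (14 − 29)²/29 = 225/29 = 7.759
Sum = 32.37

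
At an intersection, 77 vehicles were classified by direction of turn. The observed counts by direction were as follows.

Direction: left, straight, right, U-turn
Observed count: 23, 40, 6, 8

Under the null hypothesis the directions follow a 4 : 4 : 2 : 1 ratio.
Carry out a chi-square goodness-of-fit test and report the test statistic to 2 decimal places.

10.75

Ratio total = 11. Expected counts: 77×4/11 = 28, 77×4/11 = 28, 77×2/11 = 14, 77×1/11 = 7.
cat           O        E   (O−E)²/E
left         23       28      0.893
straight     40       28      5.143
right         6       14      4.571
U-turn        8        7      0.143
Sum = 10.75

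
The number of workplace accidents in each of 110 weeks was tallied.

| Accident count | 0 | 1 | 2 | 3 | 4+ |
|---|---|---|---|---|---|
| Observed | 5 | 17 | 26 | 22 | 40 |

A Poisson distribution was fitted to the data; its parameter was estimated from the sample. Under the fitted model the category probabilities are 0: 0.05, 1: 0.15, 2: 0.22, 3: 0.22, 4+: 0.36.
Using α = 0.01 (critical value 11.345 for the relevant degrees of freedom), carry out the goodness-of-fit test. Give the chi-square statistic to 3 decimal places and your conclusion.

0.399; do not reject

Expected counts E_i = n·p_i: 110×0.05 = 5.5, 110×0.15 = 16.5, 110×0.22 = 24.2, 110×0.22 = 24.2, 110×0.36 = 39.6.
χ² = (5−5.5)²/5.5 + (17−16.5)²/16.5 + (26−24.2)²/24.2 + (22−24.2)²/24.2 + (40−39.6)²/39.6
   = 0.0455 + 0.0152 + 0.1339 + 0.2000 + 0.0040
Sum = 0.399
df = 3. Since 0.399 < 11.345, we do not reject H₀.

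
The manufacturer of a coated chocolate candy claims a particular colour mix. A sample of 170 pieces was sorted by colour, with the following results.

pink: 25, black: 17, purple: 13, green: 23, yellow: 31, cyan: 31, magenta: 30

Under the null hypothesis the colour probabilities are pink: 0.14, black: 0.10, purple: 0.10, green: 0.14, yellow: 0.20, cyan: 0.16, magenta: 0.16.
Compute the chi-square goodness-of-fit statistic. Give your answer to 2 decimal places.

Expected counts E_i = n·p_i: 170×0.14 = 23.8, 170×0.10 = 17, 170×0.10 = 17, 170×0.14 = 23.8, 170×0.20 = 34, 170×0.16 = 27.2, 170×0.16 = 27.2.
pink: (25 − 23.8)²/23.8 = 1.44/23.8 = 0.061
black: (17 − 17)²/17 = 0/17 = 0.000
purple: (13 − 17)²/17 = 16/17 = 0.941
green: (23 − 23.8)²/23.8 = 0.64/23.8 = 0.027
yellow: (31 − 34)²/34 = 9/34 = 0.265
cyan: (31 − 27.2)²/27.2 = 14.44/27.2 = 0.531
magenta: (30 − 27.2)²/27.2 = 7.84/27.2 = 0.288
Sum = 2.11

2.11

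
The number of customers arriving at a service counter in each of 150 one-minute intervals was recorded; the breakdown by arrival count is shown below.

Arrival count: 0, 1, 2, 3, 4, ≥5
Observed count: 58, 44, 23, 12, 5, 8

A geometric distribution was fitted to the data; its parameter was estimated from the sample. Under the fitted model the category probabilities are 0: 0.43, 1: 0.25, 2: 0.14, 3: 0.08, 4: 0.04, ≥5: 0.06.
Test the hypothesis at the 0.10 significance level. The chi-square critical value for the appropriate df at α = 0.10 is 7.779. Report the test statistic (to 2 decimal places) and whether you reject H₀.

2.25; do not reject

Expected counts E_i = n·p_i: 150×0.43 = 64.5, 150×0.25 = 37.5, 150×0.14 = 21, 150×0.08 = 12, 150×0.04 = 6, 150×0.06 = 9.
χ² = (58−64.5)²/64.5 + (44−37.5)²/37.5 + (23−21)²/21 + (12−12)²/12 + (5−6)²/6 + (8−9)²/9
   = 0.655 + 1.127 + 0.190 + 0.000 + 0.167 + 0.111
Sum = 2.25
df = 4. Since 2.25 < 7.779, we do not reject H₀.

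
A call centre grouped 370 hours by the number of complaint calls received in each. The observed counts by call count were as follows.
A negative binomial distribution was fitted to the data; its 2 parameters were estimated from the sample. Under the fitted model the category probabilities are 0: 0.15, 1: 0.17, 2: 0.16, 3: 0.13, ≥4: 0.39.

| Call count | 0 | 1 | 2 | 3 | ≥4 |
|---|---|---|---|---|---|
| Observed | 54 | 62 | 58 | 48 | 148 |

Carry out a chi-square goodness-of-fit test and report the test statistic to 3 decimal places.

0.173

Expected counts E_i = n·p_i: 370×0.15 = 55.5, 370×0.17 = 62.9, 370×0.16 = 59.2, 370×0.13 = 48.1, 370×0.39 = 144.3.
χ² = (54−55.5)²/55.5 + (62−62.9)²/62.9 + (58−59.2)²/59.2 + (48−48.1)²/48.1 + (148−144.3)²/144.3
   = 0.0405 + 0.0129 + 0.0243 + 0.0002 + 0.0949
Sum = 0.173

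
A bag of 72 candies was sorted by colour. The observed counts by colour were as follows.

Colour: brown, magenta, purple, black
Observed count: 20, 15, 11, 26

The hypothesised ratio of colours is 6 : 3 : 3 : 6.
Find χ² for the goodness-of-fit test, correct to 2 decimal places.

1.67

Ratio total = 18. Expected counts: 72×6/18 = 24, 72×3/18 = 12, 72×3/18 = 12, 72×6/18 = 24.
cat          O        E   (O−E)²/E
brown       20       24      0.667
magenta     15       12      0.750
purple      11       12      0.083
black       26       24      0.167
Sum = 1.67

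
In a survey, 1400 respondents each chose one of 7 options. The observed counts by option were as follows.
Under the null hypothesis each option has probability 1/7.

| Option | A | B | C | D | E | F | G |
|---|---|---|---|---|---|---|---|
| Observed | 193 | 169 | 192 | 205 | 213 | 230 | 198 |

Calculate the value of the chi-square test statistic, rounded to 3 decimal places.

10.860

Expected count for each of the 7 categories: 1400/7 = 200.
χ² = (193−200)²/200 + (169−200)²/200 + (192−200)²/200 + (205−200)²/200 + (213−200)²/200 + (230−200)²/200 + (198−200)²/200
   = 0.2450 + 4.8050 + 0.3200 + 0.1250 + 0.8450 + 4.5000 + 0.0200
Sum = 10.860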